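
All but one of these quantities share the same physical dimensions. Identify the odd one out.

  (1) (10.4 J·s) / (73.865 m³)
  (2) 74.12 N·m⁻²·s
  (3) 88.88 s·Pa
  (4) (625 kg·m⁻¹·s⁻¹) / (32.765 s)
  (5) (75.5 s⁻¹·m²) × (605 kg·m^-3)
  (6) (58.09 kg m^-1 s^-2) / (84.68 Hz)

(4)

Dimensions:
  (1) [kg·m²·s⁻¹] / [m³] = kg·m⁻¹·s⁻¹
  (2) N·s·m⁻² = kg·m·s⁻²·s·m⁻² = kg·m⁻¹·s⁻¹
  (3) Pa·s = N·m⁻²·s = kg·m⁻¹·s⁻¹
  (4) [kg·m⁻¹·s⁻¹] / [s] = kg·m⁻¹·s⁻²
  (5) [m²·s⁻¹] · [kg·m⁻³] = kg·m⁻¹·s⁻¹
  (6) [kg·m⁻¹·s⁻²] / [s⁻¹] = kg·m⁻¹·s⁻¹
All reduce to kg·m⁻¹·s⁻¹ except (4), which is kg·m⁻¹·s⁻².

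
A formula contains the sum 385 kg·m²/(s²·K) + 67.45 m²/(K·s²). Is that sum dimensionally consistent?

Expand each in SI base units:
  385 kg·m²/(s²·K):  kg·m²·s⁻²·K⁻¹
  67.45 m²/(K·s²):  m²·s⁻²·K⁻¹
kg·m²·s⁻²·K⁻¹ ≠ m²·s⁻²·K⁻¹, so they cannot be added.

No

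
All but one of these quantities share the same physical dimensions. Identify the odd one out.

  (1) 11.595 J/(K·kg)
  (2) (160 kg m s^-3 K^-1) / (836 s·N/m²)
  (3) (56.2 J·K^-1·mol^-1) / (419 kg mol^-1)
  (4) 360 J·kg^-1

Expand each in SI base units:
  (1) J·kg⁻¹·K⁻¹ = N·m·kg⁻¹·K⁻¹ = m²·s⁻²·K⁻¹
  (2) [kg·m·s⁻³·K⁻¹] / [kg·m⁻¹·s⁻¹] = m²·s⁻²·K⁻¹
  (3) [kg·m²·s⁻²·K⁻¹·mol⁻¹] / [kg·mol⁻¹] = m²·s⁻²·K⁻¹
  (4) J·kg⁻¹ = N·m·kg⁻¹ = m²·s⁻²
All reduce to m²·s⁻²·K⁻¹ except (4), which is m²·s⁻².

(4)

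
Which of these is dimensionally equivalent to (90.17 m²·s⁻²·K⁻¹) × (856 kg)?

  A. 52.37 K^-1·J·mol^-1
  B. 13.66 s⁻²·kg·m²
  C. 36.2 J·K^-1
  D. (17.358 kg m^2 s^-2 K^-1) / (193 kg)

C.

Reference: [m²·s⁻²·K⁻¹] · [kg] = kg·m²·s⁻²·K⁻¹.
Each option:
  A. J·mol⁻¹·K⁻¹ = N·m·mol⁻¹·K⁻¹ = kg·m²·s⁻²·K⁻¹·mol⁻¹
  B. kg·m²·s⁻²
  C. J·K⁻¹ = N·m·K⁻¹ = kg·m²·s⁻²·K⁻¹  ← same
  D. [kg·m²·s⁻²·K⁻¹] / [kg] = m²·s⁻²·K⁻¹
Only C. matches kg·m²·s⁻²·K⁻¹.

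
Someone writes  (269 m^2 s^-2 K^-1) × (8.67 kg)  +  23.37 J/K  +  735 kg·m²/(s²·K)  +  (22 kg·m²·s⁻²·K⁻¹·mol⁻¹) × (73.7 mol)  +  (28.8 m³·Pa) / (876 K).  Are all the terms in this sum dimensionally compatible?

Yes

Dimensions:
  (269 m^2 s^-2 K^-1) × (8.67 kg):  [m²·s⁻²·K⁻¹] · [kg] = kg·m²·s⁻²·K⁻¹
  23.37 J/K:  J·K⁻¹ = N·m·K⁻¹ = kg·m²·s⁻²·K⁻¹
  735 kg·m²/(s²·K):  kg·m²·s⁻²·K⁻¹
  (22 kg·m²·s⁻²·K⁻¹·mol⁻¹) × (73.7 mol):  [kg·m²·s⁻²·K⁻¹·mol⁻¹] · [mol] = kg·m²·s⁻²·K⁻¹
  (28.8 m³·Pa) / (876 K):  [kg·m²·s⁻²] / [K] = kg·m²·s⁻²·K⁻¹
Every term reduces to kg·m²·s⁻²·K⁻¹.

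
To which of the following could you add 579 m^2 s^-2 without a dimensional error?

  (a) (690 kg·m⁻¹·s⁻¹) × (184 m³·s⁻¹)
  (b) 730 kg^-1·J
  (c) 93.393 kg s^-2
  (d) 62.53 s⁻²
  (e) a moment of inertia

Reference: m²·s⁻².
Each option:
  (a) [kg·m⁻¹·s⁻¹] · [m³·s⁻¹] = kg·m²·s⁻²
  (b) J·kg⁻¹ = N·m·kg⁻¹ = m²·s⁻²  ← same
  (c) kg·s⁻²
  (d) s⁻²
  (e) [moment of inertia] = kg·m²
Only (b) matches m²·s⁻².

(b)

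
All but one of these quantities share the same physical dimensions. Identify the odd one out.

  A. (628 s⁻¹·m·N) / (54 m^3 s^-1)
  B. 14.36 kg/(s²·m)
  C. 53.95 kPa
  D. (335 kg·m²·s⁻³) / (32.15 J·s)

Reduce each to base SI dimensions:
  A. [kg·m²·s⁻³] / [m³·s⁻¹] = kg·m⁻¹·s⁻²
  B. kg·m⁻¹·s⁻²
  C. Pa = N·m⁻² = kg·m⁻¹·s⁻²
  D. [kg·m²·s⁻³] / [kg·m²·s⁻¹] = s⁻²
All reduce to kg·m⁻¹·s⁻² except D., which is s⁻².

D.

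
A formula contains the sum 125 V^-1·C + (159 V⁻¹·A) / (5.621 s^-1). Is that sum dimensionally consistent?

Yes

Work out the base dimensions of each:
  125 V^-1·C:  C·V⁻¹ = s·A·(J·C⁻¹)⁻¹ = kg⁻¹·m⁻²·s⁴·A²
  (159 V⁻¹·A) / (5.621 s^-1):  [kg⁻¹·m⁻²·s³·A²] / [s⁻¹] = kg⁻¹·m⁻²·s⁴·A²
Both are kg⁻¹·m⁻²·s⁴·A², so they have the same dimensions and can be added.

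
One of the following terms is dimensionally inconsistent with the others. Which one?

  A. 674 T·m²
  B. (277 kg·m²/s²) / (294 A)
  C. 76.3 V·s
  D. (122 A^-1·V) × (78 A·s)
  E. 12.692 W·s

Expand each in SI base units:
  A. T·m² = Wb·m⁻²·m² = kg·m²·s⁻²·A⁻¹
  B. [kg·m²·s⁻²] / [A] = kg·m²·s⁻²·A⁻¹
  C. V·s = J·C⁻¹·s = kg·m²·s⁻²·A⁻¹
  D. [kg·m²·s⁻³·A⁻²] · [s·A] = kg·m²·s⁻²·A⁻¹
  E. W·s = J·s⁻¹·s = kg·m²·s⁻²
All reduce to kg·m²·s⁻²·A⁻¹ except E., which is kg·m²·s⁻².

E.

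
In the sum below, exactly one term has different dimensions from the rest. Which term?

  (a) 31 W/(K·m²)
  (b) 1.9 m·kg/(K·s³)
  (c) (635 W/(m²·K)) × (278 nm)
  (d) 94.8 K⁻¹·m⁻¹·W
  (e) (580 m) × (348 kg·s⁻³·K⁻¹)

Dimensions:
  (a) W·m⁻²·K⁻¹ = J·s⁻¹·m⁻²·K⁻¹ = kg·s⁻³·K⁻¹
  (b) kg·m·s⁻³·K⁻¹
  (c) [kg·s⁻³·K⁻¹] · [m] = kg·m·s⁻³·K⁻¹
  (d) W·m⁻¹·K⁻¹ = J·s⁻¹·m⁻¹·K⁻¹ = kg·m·s⁻³·K⁻¹
  (e) [m] · [kg·s⁻³·K⁻¹] = kg·m·s⁻³·K⁻¹
All reduce to kg·m·s⁻³·K⁻¹ except (a), which is kg·s⁻³·K⁻¹.

(a)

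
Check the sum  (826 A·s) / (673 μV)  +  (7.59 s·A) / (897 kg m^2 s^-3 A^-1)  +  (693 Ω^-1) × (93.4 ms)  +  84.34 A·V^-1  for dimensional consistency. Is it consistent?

Work out the base dimensions of each:
  (826 A·s) / (673 μV):  [s·A] / [kg·m²·s⁻³·A⁻¹] = kg⁻¹·m⁻²·s⁴·A²
  (7.59 s·A) / (897 kg m^2 s^-3 A^-1):  [s·A] / [kg·m²·s⁻³·A⁻¹] = kg⁻¹·m⁻²·s⁴·A²
  (693 Ω^-1) × (93.4 ms):  [kg⁻¹·m⁻²·s³·A²] · [s] = kg⁻¹·m⁻²·s⁴·A²
  84.34 A·V^-1:  A·V⁻¹ = A·(J·C⁻¹)⁻¹ = kg⁻¹·m⁻²·s³·A²
The terms do not share a single dimension (kg⁻¹·m⁻²·s³·A² vs kg⁻¹·m⁻²·s⁴·A²).

No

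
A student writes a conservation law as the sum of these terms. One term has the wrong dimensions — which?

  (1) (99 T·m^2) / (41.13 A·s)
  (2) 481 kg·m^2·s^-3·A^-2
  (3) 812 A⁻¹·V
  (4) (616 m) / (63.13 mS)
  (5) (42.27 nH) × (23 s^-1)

(4)

Dimensions:
  (1) [kg·m²·s⁻²·A⁻¹] / [s·A] = kg·m²·s⁻³·A⁻²
  (2) kg·m²·s⁻³·A⁻²
  (3) V·A⁻¹ = J·C⁻¹·A⁻¹ = kg·m²·s⁻³·A⁻²
  (4) [m] / [kg⁻¹·m⁻²·s³·A²] = kg·m³·s⁻³·A⁻²
  (5) [kg·m²·s⁻²·A⁻²] · [s⁻¹] = kg·m²·s⁻³·A⁻²
All reduce to kg·m²·s⁻³·A⁻² except (4), which is kg·m³·s⁻³·A⁻².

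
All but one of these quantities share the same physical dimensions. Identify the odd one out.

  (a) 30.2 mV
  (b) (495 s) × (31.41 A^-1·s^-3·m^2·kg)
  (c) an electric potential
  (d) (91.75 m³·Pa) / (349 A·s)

(b)

Work out the base dimensions of each:
  (a) V = J·C⁻¹ = kg·m²·s⁻³·A⁻¹
  (b) [s] · [kg·m²·s⁻³·A⁻¹] = kg·m²·s⁻²·A⁻¹
  (c) [electric potential] = kg·m²·s⁻³·A⁻¹
  (d) [kg·m²·s⁻²] / [s·A] = kg·m²·s⁻³·A⁻¹
All reduce to kg·m²·s⁻³·A⁻¹ except (b), which is kg·m²·s⁻²·A⁻¹.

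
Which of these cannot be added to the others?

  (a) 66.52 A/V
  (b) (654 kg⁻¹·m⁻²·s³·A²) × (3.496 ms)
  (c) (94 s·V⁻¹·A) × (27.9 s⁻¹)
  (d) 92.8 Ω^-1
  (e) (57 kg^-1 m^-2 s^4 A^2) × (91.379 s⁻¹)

Reduce each to base SI dimensions:
  (a) A·V⁻¹ = A·(J·C⁻¹)⁻¹ = kg⁻¹·m⁻²·s³·A²
  (b) [kg⁻¹·m⁻²·s³·A²] · [s] = kg⁻¹·m⁻²·s⁴·A²
  (c) [kg⁻¹·m⁻²·s⁴·A²] · [s⁻¹] = kg⁻¹·m⁻²·s³·A²
  (d) Ω⁻¹ = (V·A⁻¹)⁻¹ = kg⁻¹·m⁻²·s³·A²
  (e) [kg⁻¹·m⁻²·s⁴·A²] · [s⁻¹] = kg⁻¹·m⁻²·s³·A²
All reduce to kg⁻¹·m⁻²·s³·A² except (b), which is kg⁻¹·m⁻²·s⁴·A².

(b)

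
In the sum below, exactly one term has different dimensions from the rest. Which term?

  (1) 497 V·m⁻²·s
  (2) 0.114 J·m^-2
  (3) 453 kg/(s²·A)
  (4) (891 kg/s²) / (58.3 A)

(2)

Expand each in SI base units:
  (1) V·s·m⁻² = J·C⁻¹·s·m⁻² = kg·s⁻²·A⁻¹
  (2) J·m⁻² = N·m·m⁻² = kg·s⁻²
  (3) kg·s⁻²·A⁻¹
  (4) [kg·s⁻²] / [A] = kg·s⁻²·A⁻¹
All reduce to kg·s⁻²·A⁻¹ except (2), which is kg·s⁻².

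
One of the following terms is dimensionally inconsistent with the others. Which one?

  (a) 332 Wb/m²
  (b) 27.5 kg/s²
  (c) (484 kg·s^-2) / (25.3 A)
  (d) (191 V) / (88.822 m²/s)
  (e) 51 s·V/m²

(b)

Reduce each to base SI dimensions:
  (a) Wb·m⁻² = V·s·m⁻² = kg·s⁻²·A⁻¹
  (b) kg·s⁻²
  (c) [kg·s⁻²] / [A] = kg·s⁻²·A⁻¹
  (d) [kg·m²·s⁻³·A⁻¹] / [m²·s⁻¹] = kg·s⁻²·A⁻¹
  (e) V·s·m⁻² = J·C⁻¹·s·m⁻² = kg·s⁻²·A⁻¹
All reduce to kg·s⁻²·A⁻¹ except (b), which is kg·s⁻².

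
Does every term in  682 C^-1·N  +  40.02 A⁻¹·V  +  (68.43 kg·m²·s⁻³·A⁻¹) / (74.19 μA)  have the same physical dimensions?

No

In SI base units:
  682 C^-1·N:  N·C⁻¹ = kg·m·s⁻²·(s·A)⁻¹ = kg·m·s⁻³·A⁻¹
  40.02 A⁻¹·V:  V·A⁻¹ = J·C⁻¹·A⁻¹ = kg·m²·s⁻³·A⁻²
  (68.43 kg·m²·s⁻³·A⁻¹) / (74.19 μA):  [kg·m²·s⁻³·A⁻¹] / [A] = kg·m²·s⁻³·A⁻²
The terms do not share a single dimension (kg·m²·s⁻³·A⁻² vs kg·m·s⁻³·A⁻¹).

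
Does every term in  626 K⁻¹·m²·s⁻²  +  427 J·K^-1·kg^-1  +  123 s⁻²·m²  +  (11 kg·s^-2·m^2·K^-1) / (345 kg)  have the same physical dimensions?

No

Dimensions:
  626 K⁻¹·m²·s⁻²:  m²·s⁻²·K⁻¹
  427 J·K^-1·kg^-1:  J·kg⁻¹·K⁻¹ = N·m·kg⁻¹·K⁻¹ = m²·s⁻²·K⁻¹
  123 s⁻²·m²:  m²·s⁻²
  (11 kg·s^-2·m^2·K^-1) / (345 kg):  [kg·m²·s⁻²·K⁻¹] / [kg] = m²·s⁻²·K⁻¹
The terms do not share a single dimension (m²·s⁻² vs m²·s⁻²·K⁻¹).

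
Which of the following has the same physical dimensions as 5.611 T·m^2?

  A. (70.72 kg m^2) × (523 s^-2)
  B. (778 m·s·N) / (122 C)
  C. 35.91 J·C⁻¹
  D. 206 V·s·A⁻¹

B.

Reference: T·m² = Wb·m⁻²·m² = kg·m²·s⁻²·A⁻¹.
Each option:
  A. [kg·m²] · [s⁻²] = kg·m²·s⁻²
  B. [kg·m²·s⁻¹] / [s·A] = kg·m²·s⁻²·A⁻¹  ← same
  C. J·C⁻¹ = N·m·(s·A)⁻¹ = kg·m²·s⁻³·A⁻¹
  D. V·s·A⁻¹ = J·C⁻¹·s·A⁻¹ = kg·m²·s⁻²·A⁻²
Only B. matches kg·m²·s⁻²·A⁻¹.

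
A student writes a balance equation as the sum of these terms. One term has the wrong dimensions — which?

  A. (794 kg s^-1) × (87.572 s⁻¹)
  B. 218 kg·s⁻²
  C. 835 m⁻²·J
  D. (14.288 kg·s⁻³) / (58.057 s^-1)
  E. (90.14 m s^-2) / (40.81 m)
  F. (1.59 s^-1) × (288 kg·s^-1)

E.

Work out the base dimensions of each:
  A. [kg·s⁻¹] · [s⁻¹] = kg·s⁻²
  B. kg·s⁻²
  C. J·m⁻² = N·m·m⁻² = kg·s⁻²
  D. [kg·s⁻³] / [s⁻¹] = kg·s⁻²
  E. [m·s⁻²] / [m] = s⁻²
  F. [s⁻¹] · [kg·s⁻¹] = kg·s⁻²
All reduce to kg·s⁻² except E., which is s⁻².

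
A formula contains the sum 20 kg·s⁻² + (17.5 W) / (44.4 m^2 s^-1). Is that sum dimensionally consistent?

Yes

Expand each in SI base units:
  20 kg·s⁻²:  kg·s⁻²
  (17.5 W) / (44.4 m^2 s^-1):  [kg·m²·s⁻³] / [m²·s⁻¹] = kg·s⁻²
Both are kg·s⁻², so they have the same dimensions and can be added.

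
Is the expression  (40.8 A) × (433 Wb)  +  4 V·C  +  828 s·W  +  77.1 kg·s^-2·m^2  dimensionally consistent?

Reduce each to base SI dimensions:
  (40.8 A) × (433 Wb):  [A] · [kg·m²·s⁻²·A⁻¹] = kg·m²·s⁻²
  4 V·C:  C·V = s·A·J·C⁻¹ = kg·m²·s⁻²
  828 s·W:  W·s = J·s⁻¹·s = kg·m²·s⁻²
  77.1 kg·s^-2·m^2:  kg·m²·s⁻²
Every term reduces to kg·m²·s⁻².

Yes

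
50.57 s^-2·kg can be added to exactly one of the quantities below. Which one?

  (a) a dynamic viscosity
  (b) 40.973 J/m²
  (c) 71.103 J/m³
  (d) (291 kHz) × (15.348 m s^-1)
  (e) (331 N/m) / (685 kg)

Reference: kg·s⁻².
Each option:
  (a) [dynamic viscosity] = kg·m⁻¹·s⁻¹
  (b) J·m⁻² = N·m·m⁻² = kg·s⁻²  ← same
  (c) J·m⁻³ = N·m·m⁻³ = kg·m⁻¹·s⁻²
  (d) [s⁻¹] · [m·s⁻¹] = m·s⁻²
  (e) [kg·s⁻²] / [kg] = s⁻²
Only (b) matches kg·s⁻².

(b)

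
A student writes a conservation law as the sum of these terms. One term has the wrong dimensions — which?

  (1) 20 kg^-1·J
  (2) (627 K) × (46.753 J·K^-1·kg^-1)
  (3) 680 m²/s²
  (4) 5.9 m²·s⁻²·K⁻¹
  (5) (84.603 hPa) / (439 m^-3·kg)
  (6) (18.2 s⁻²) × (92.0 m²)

(4)

In SI base units:
  (1) J·kg⁻¹ = N·m·kg⁻¹ = m²·s⁻²
  (2) [K] · [m²·s⁻²·K⁻¹] = m²·s⁻²
  (3) m²·s⁻²
  (4) m²·s⁻²·K⁻¹
  (5) [kg·m⁻¹·s⁻²] / [kg·m⁻³] = m²·s⁻²
  (6) [s⁻²] · [m²] = m²·s⁻²
All reduce to m²·s⁻² except (4), which is m²·s⁻²·K⁻¹.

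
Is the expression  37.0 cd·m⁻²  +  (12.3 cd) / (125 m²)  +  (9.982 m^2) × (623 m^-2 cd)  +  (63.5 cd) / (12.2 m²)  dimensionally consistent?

Reduce each to base SI dimensions:
  37.0 cd·m⁻²:  cd·m⁻² = m⁻²·cd
  (12.3 cd) / (125 m²):  [cd] / [m²] = m⁻²·cd
  (9.982 m^2) × (623 m^-2 cd):  [m²] · [m⁻²·cd] = cd
  (63.5 cd) / (12.2 m²):  [cd] / [m²] = m⁻²·cd
The terms do not share a single dimension (cd vs m⁻²·cd).

No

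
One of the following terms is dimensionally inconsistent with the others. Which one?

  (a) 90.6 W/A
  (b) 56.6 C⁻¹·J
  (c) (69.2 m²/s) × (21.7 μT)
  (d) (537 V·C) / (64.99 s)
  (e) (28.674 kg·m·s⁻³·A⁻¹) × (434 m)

In SI base units:
  (a) W·A⁻¹ = J·s⁻¹·A⁻¹ = kg·m²·s⁻³·A⁻¹
  (b) J·C⁻¹ = N·m·(s·A)⁻¹ = kg·m²·s⁻³·A⁻¹
  (c) [m²·s⁻¹] · [kg·s⁻²·A⁻¹] = kg·m²·s⁻³·A⁻¹
  (d) [kg·m²·s⁻²] / [s] = kg·m²·s⁻³
  (e) [kg·m·s⁻³·A⁻¹] · [m] = kg·m²·s⁻³·A⁻¹
All reduce to kg·m²·s⁻³·A⁻¹ except (d), which is kg·m²·s⁻³.

(d)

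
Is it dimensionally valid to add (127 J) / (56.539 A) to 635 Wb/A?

In SI base units:
  (127 J) / (56.539 A):  [kg·m²·s⁻²] / [A] = kg·m²·s⁻²·A⁻¹
  635 Wb/A:  Wb·A⁻¹ = V·s·A⁻¹ = kg·m²·s⁻²·A⁻²
kg·m²·s⁻²·A⁻¹ ≠ kg·m²·s⁻²·A⁻², so they cannot be added.

No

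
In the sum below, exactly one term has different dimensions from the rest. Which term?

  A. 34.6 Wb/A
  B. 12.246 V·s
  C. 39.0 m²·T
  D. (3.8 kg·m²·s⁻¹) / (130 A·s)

Expand each in SI base units:
  A. Wb·A⁻¹ = V·s·A⁻¹ = kg·m²·s⁻²·A⁻²
  B. V·s = J·C⁻¹·s = kg·m²·s⁻²·A⁻¹
  C. T·m² = Wb·m⁻²·m² = kg·m²·s⁻²·A⁻¹
  D. [kg·m²·s⁻¹] / [s·A] = kg·m²·s⁻²·A⁻¹
All reduce to kg·m²·s⁻²·A⁻¹ except A., which is kg·m²·s⁻²·A⁻².

A.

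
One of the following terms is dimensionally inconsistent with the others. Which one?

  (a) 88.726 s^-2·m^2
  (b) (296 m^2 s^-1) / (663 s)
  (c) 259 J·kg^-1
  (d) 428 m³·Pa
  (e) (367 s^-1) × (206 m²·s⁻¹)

(d)

In SI base units:
  (a) m²·s⁻²
  (b) [m²·s⁻¹] / [s] = m²·s⁻²
  (c) J·kg⁻¹ = N·m·kg⁻¹ = m²·s⁻²
  (d) Pa·m³ = N·m⁻²·m³ = kg·m²·s⁻²
  (e) [s⁻¹] · [m²·s⁻¹] = m²·s⁻²
All reduce to m²·s⁻² except (d), which is kg·m²·s⁻².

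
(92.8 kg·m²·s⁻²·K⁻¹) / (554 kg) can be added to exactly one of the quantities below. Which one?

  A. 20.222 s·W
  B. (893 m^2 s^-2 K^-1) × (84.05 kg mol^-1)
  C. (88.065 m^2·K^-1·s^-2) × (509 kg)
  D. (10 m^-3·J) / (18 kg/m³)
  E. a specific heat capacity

Reference: [kg·m²·s⁻²·K⁻¹] / [kg] = m²·s⁻²·K⁻¹.
Each option:
  A. W·s = J·s⁻¹·s = kg·m²·s⁻²
  B. [m²·s⁻²·K⁻¹] · [kg·mol⁻¹] = kg·m²·s⁻²·K⁻¹·mol⁻¹
  C. [m²·s⁻²·K⁻¹] · [kg] = kg·m²·s⁻²·K⁻¹
  D. [kg·m⁻¹·s⁻²] / [kg·m⁻³] = m²·s⁻²
  E. [specific heat capacity] = m²·s⁻²·K⁻¹  ← same
Only E. matches m²·s⁻²·K⁻¹.

E.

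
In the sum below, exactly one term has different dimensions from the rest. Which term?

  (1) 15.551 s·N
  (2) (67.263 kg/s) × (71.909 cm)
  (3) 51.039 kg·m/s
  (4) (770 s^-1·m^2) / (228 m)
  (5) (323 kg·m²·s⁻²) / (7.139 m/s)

(4)

Reduce each to base SI dimensions:
  (1) N·s = kg·m·s⁻²·s = kg·m·s⁻¹
  (2) [kg·s⁻¹] · [m] = kg·m·s⁻¹
  (3) kg·m·s⁻¹
  (4) [m²·s⁻¹] / [m] = m·s⁻¹
  (5) [kg·m²·s⁻²] / [m·s⁻¹] = kg·m·s⁻¹
All reduce to kg·m·s⁻¹ except (4), which is m·s⁻¹.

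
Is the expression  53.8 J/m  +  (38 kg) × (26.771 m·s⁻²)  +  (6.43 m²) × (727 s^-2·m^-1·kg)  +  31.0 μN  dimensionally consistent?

Work out the base dimensions of each:
  53.8 J/m:  J·m⁻¹ = N·m·m⁻¹ = kg·m·s⁻²
  (38 kg) × (26.771 m·s⁻²):  [kg] · [m·s⁻²] = kg·m·s⁻²
  (6.43 m²) × (727 s^-2·m^-1·kg):  [m²] · [kg·m⁻¹·s⁻²] = kg·m·s⁻²
  31.0 μN:  N = kg·m·s⁻²
Every term reduces to kg·m·s⁻².

Yes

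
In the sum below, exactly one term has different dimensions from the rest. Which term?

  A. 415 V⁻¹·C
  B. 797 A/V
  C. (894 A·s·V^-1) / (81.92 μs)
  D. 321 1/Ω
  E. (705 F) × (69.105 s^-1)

A.

Expand each in SI base units:
  A. C·V⁻¹ = s·A·(J·C⁻¹)⁻¹ = kg⁻¹·m⁻²·s⁴·A²
  B. A·V⁻¹ = A·(J·C⁻¹)⁻¹ = kg⁻¹·m⁻²·s³·A²
  C. [kg⁻¹·m⁻²·s⁴·A²] / [s] = kg⁻¹·m⁻²·s³·A²
  D. Ω⁻¹ = (V·A⁻¹)⁻¹ = kg⁻¹·m⁻²·s³·A²
  E. [kg⁻¹·m⁻²·s⁴·A²] · [s⁻¹] = kg⁻¹·m⁻²·s³·A²
All reduce to kg⁻¹·m⁻²·s³·A² except A., which is kg⁻¹·m⁻²·s⁴·A².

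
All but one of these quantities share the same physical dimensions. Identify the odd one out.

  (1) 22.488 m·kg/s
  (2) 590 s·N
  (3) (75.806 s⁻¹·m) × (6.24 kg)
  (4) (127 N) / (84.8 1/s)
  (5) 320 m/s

Work out the base dimensions of each:
  (1) kg·m·s⁻¹
  (2) N·s = kg·m·s⁻²·s = kg·m·s⁻¹
  (3) [m·s⁻¹] · [kg] = kg·m·s⁻¹
  (4) [kg·m·s⁻²] / [s⁻¹] = kg·m·s⁻¹
  (5) m·s⁻¹
All reduce to kg·m·s⁻¹ except (5), which is m·s⁻¹.

(5)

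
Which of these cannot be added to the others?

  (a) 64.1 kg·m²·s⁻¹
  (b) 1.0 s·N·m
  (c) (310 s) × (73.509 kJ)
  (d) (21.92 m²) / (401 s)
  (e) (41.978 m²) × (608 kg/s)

(d)

Dimensions:
  (a) kg·m²·s⁻¹
  (b) N·m·s = kg·m·s⁻²·m·s = kg·m²·s⁻¹
  (c) [s] · [kg·m²·s⁻²] = kg·m²·s⁻¹
  (d) [m²] / [s] = m²·s⁻¹
  (e) [m²] · [kg·s⁻¹] = kg·m²·s⁻¹
All reduce to kg·m²·s⁻¹ except (d), which is m²·s⁻¹.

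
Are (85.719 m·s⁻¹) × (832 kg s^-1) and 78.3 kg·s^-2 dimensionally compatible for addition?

No

Expand each in SI base units:
  (85.719 m·s⁻¹) × (832 kg s^-1):  [m·s⁻¹] · [kg·s⁻¹] = kg·m·s⁻²
  78.3 kg·s^-2:  kg·s⁻²
kg·m·s⁻² ≠ kg·s⁻², so they cannot be added.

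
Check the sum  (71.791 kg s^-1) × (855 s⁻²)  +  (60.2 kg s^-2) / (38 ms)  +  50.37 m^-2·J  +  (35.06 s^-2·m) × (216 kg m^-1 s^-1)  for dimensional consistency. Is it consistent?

No

Dimensions:
  (71.791 kg s^-1) × (855 s⁻²):  [kg·s⁻¹] · [s⁻²] = kg·s⁻³
  (60.2 kg s^-2) / (38 ms):  [kg·s⁻²] / [s] = kg·s⁻³
  50.37 m^-2·J:  J·m⁻² = N·m·m⁻² = kg·s⁻²
  (35.06 s^-2·m) × (216 kg m^-1 s^-1):  [m·s⁻²] · [kg·m⁻¹·s⁻¹] = kg·s⁻³
The terms do not share a single dimension (kg·s⁻² vs kg·s⁻³).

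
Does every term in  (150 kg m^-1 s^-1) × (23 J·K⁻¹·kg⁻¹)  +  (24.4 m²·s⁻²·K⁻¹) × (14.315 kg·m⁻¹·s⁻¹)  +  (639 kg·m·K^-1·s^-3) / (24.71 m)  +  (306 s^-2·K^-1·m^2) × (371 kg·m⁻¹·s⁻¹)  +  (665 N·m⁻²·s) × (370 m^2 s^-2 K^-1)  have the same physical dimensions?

No

Dimensions:
  (150 kg m^-1 s^-1) × (23 J·K⁻¹·kg⁻¹):  [kg·m⁻¹·s⁻¹] · [m²·s⁻²·K⁻¹] = kg·m·s⁻³·K⁻¹
  (24.4 m²·s⁻²·K⁻¹) × (14.315 kg·m⁻¹·s⁻¹):  [m²·s⁻²·K⁻¹] · [kg·m⁻¹·s⁻¹] = kg·m·s⁻³·K⁻¹
  (639 kg·m·K^-1·s^-3) / (24.71 m):  [kg·m·s⁻³·K⁻¹] / [m] = kg·s⁻³·K⁻¹
  (306 s^-2·K^-1·m^2) × (371 kg·m⁻¹·s⁻¹):  [m²·s⁻²·K⁻¹] · [kg·m⁻¹·s⁻¹] = kg·m·s⁻³·K⁻¹
  (665 N·m⁻²·s) × (370 m^2 s^-2 K^-1):  [kg·m⁻¹·s⁻¹] · [m²·s⁻²·K⁻¹] = kg·m·s⁻³·K⁻¹
The terms do not share a single dimension (kg·m·s⁻³·K⁻¹ vs kg·s⁻³·K⁻¹).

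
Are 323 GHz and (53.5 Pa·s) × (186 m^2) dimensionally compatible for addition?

No

Dimensions:
  323 GHz:  Hz = s⁻¹
  (53.5 Pa·s) × (186 m^2):  [kg·m⁻¹·s⁻¹] · [m²] = kg·m·s⁻¹
s⁻¹ ≠ kg·m·s⁻¹, so they cannot be added.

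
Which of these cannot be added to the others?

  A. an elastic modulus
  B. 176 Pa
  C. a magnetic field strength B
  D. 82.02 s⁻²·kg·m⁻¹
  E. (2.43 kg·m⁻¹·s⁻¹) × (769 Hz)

Dimensions:
  A. [elastic modulus] = kg·m⁻¹·s⁻²
  B. Pa = N·m⁻² = kg·m⁻¹·s⁻²
  C. [magnetic field strength B] = kg·s⁻²·A⁻¹
  D. kg·m⁻¹·s⁻²
  E. [kg·m⁻¹·s⁻¹] · [s⁻¹] = kg·m⁻¹·s⁻²
All reduce to kg·m⁻¹·s⁻² except C., which is kg·s⁻²·A⁻¹.

C.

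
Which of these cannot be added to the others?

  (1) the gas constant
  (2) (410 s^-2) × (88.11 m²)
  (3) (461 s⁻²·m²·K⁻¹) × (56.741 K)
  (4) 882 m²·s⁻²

(1)

Reduce each to base SI dimensions:
  (1) [gas constant] = kg·m²·s⁻²·K⁻¹·mol⁻¹
  (2) [s⁻²] · [m²] = m²·s⁻²
  (3) [m²·s⁻²·K⁻¹] · [K] = m²·s⁻²
  (4) m²·s⁻²
All reduce to m²·s⁻² except (1), which is kg·m²·s⁻²·K⁻¹·mol⁻¹.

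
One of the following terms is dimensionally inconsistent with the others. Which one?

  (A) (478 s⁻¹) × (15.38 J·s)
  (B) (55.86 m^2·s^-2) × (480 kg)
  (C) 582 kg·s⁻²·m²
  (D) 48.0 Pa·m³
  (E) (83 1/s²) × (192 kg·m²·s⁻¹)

Dimensions:
  (A) [s⁻¹] · [kg·m²·s⁻¹] = kg·m²·s⁻²
  (B) [m²·s⁻²] · [kg] = kg·m²·s⁻²
  (C) kg·m²·s⁻²
  (D) Pa·m³ = N·m⁻²·m³ = kg·m²·s⁻²
  (E) [s⁻²] · [kg·m²·s⁻¹] = kg·m²·s⁻³
All reduce to kg·m²·s⁻² except (E), which is kg·m²·s⁻³.

(E)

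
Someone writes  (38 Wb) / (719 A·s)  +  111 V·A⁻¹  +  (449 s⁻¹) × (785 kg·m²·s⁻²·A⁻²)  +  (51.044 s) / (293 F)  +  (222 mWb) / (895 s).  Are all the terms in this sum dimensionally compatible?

No

Expand each in SI base units:
  (38 Wb) / (719 A·s):  [kg·m²·s⁻²·A⁻¹] / [s·A] = kg·m²·s⁻³·A⁻²
  111 V·A⁻¹:  V·A⁻¹ = J·C⁻¹·A⁻¹ = kg·m²·s⁻³·A⁻²
  (449 s⁻¹) × (785 kg·m²·s⁻²·A⁻²):  [s⁻¹] · [kg·m²·s⁻²·A⁻²] = kg·m²·s⁻³·A⁻²
  (51.044 s) / (293 F):  [s] / [kg⁻¹·m⁻²·s⁴·A²] = kg·m²·s⁻³·A⁻²
  (222 mWb) / (895 s):  [kg·m²·s⁻²·A⁻¹] / [s] = kg·m²·s⁻³·A⁻¹
The terms do not share a single dimension (kg·m²·s⁻³·A⁻² vs kg·m²·s⁻³·A⁻¹).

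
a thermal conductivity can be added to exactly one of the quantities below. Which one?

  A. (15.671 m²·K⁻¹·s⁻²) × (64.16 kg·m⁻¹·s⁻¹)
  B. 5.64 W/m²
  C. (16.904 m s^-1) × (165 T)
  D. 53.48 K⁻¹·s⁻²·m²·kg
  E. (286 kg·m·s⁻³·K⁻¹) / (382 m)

Reference: [thermal conductivity] = kg·m·s⁻³·K⁻¹.
Each option:
  A. [m²·s⁻²·K⁻¹] · [kg·m⁻¹·s⁻¹] = kg·m·s⁻³·K⁻¹  ← same
  B. W·m⁻² = J·s⁻¹·m⁻² = kg·s⁻³
  C. [m·s⁻¹] · [kg·s⁻²·A⁻¹] = kg·m·s⁻³·A⁻¹
  D. kg·m²·s⁻²·K⁻¹
  E. [kg·m·s⁻³·K⁻¹] / [m] = kg·s⁻³·K⁻¹
Only A. matches kg·m·s⁻³·K⁻¹.

A.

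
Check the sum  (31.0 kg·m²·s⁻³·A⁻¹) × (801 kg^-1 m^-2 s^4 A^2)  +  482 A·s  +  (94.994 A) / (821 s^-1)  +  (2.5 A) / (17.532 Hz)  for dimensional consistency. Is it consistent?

Expand each in SI base units:
  (31.0 kg·m²·s⁻³·A⁻¹) × (801 kg^-1 m^-2 s^4 A^2):  [kg·m²·s⁻³·A⁻¹] · [kg⁻¹·m⁻²·s⁴·A²] = s·A
  482 A·s:  A·s = s·A
  (94.994 A) / (821 s^-1):  [A] / [s⁻¹] = s·A
  (2.5 A) / (17.532 Hz):  [A] / [s⁻¹] = s·A
Every term reduces to s·A.

Yes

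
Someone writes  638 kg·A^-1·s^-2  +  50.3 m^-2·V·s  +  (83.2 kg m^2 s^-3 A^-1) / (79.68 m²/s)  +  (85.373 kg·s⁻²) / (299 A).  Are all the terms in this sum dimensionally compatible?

Reduce each to base SI dimensions:
  638 kg·A^-1·s^-2:  kg·s⁻²·A⁻¹
  50.3 m^-2·V·s:  V·s·m⁻² = J·C⁻¹·s·m⁻² = kg·s⁻²·A⁻¹
  (83.2 kg m^2 s^-3 A^-1) / (79.68 m²/s):  [kg·m²·s⁻³·A⁻¹] / [m²·s⁻¹] = kg·s⁻²·A⁻¹
  (85.373 kg·s⁻²) / (299 A):  [kg·s⁻²] / [A] = kg·s⁻²·A⁻¹
Every term reduces to kg·s⁻²·A⁻¹.

Yes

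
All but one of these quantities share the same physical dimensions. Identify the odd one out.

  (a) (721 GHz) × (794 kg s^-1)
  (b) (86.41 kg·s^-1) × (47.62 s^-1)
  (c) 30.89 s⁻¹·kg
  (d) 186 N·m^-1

(c)

Dimensions:
  (a) [s⁻¹] · [kg·s⁻¹] = kg·s⁻²
  (b) [kg·s⁻¹] · [s⁻¹] = kg·s⁻²
  (c) kg·s⁻¹
  (d) N·m⁻¹ = kg·m·s⁻²·m⁻¹ = kg·s⁻²
All reduce to kg·s⁻² except (c), which is kg·s⁻¹.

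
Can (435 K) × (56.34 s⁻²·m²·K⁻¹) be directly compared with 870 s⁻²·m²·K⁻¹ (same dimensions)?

No

Dimensions:
  (435 K) × (56.34 s⁻²·m²·K⁻¹):  [K] · [m²·s⁻²·K⁻¹] = m²·s⁻²
  870 s⁻²·m²·K⁻¹:  m²·s⁻²·K⁻¹
m²·s⁻² ≠ m²·s⁻²·K⁻¹, so they cannot be added.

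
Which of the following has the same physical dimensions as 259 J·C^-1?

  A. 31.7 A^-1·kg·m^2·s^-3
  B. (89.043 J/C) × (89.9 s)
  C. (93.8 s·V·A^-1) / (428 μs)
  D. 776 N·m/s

Reference: J·C⁻¹ = N·m·(s·A)⁻¹ = kg·m²·s⁻³·A⁻¹.
Each option:
  A. kg·m²·s⁻³·A⁻¹  ← same
  B. [kg·m²·s⁻³·A⁻¹] · [s] = kg·m²·s⁻²·A⁻¹
  C. [kg·m²·s⁻²·A⁻²] / [s] = kg·m²·s⁻³·A⁻²
  D. N·m·s⁻¹ = kg·m·s⁻²·m·s⁻¹ = kg·m²·s⁻³
Only A. matches kg·m²·s⁻³·A⁻¹.

A.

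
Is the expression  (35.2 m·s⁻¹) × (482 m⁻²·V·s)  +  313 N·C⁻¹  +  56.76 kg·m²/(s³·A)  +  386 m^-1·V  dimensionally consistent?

In SI base units:
  (35.2 m·s⁻¹) × (482 m⁻²·V·s):  [m·s⁻¹] · [kg·s⁻²·A⁻¹] = kg·m·s⁻³·A⁻¹
  313 N·C⁻¹:  N·C⁻¹ = kg·m·s⁻²·(s·A)⁻¹ = kg·m·s⁻³·A⁻¹
  56.76 kg·m²/(s³·A):  kg·m²·s⁻³·A⁻¹
  386 m^-1·V:  V·m⁻¹ = J·C⁻¹·m⁻¹ = kg·m·s⁻³·A⁻¹
The terms do not share a single dimension (kg·m²·s⁻³·A⁻¹ vs kg·m·s⁻³·A⁻¹).

No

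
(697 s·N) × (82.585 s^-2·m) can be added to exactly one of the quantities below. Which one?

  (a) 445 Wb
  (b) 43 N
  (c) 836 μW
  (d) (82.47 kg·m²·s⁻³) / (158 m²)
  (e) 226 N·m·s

Reference: [kg·m·s⁻¹] · [m·s⁻²] = kg·m²·s⁻³.
Each option:
  (a) Wb = V·s = kg·m²·s⁻²·A⁻¹
  (b) N = kg·m·s⁻²
  (c) W = J·s⁻¹ = kg·m²·s⁻³  ← same
  (d) [kg·m²·s⁻³] / [m²] = kg·s⁻³
  (e) N·m·s = kg·m·s⁻²·m·s = kg·m²·s⁻¹
Only (c) matches kg·m²·s⁻³.

(c)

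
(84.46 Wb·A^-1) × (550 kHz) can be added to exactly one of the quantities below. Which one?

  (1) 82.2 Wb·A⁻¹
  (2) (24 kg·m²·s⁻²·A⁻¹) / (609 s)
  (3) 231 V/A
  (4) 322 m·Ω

Reference: [kg·m²·s⁻²·A⁻²] · [s⁻¹] = kg·m²·s⁻³·A⁻².
Each option:
  (1) Wb·A⁻¹ = V·s·A⁻¹ = kg·m²·s⁻²·A⁻²
  (2) [kg·m²·s⁻²·A⁻¹] / [s] = kg·m²·s⁻³·A⁻¹
  (3) V·A⁻¹ = J·C⁻¹·A⁻¹ = kg·m²·s⁻³·A⁻²  ← same
  (4) Ω·m = V·A⁻¹·m = kg·m³·s⁻³·A⁻²
Only (3) matches kg·m²·s⁻³·A⁻².

(3)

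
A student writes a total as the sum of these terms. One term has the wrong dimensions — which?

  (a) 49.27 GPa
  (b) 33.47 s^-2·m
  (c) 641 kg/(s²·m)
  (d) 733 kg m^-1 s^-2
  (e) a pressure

(b)

Expand each in SI base units:
  (a) Pa = N·m⁻² = kg·m⁻¹·s⁻²
  (b) m·s⁻²
  (c) kg·m⁻¹·s⁻²
  (d) kg·m⁻¹·s⁻²
  (e) [pressure] = kg·m⁻¹·s⁻²
All reduce to kg·m⁻¹·s⁻² except (b), which is m·s⁻².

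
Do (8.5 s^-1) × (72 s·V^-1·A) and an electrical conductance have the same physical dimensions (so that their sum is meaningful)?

Reduce each to base SI dimensions:
  (8.5 s^-1) × (72 s·V^-1·A):  [s⁻¹] · [kg⁻¹·m⁻²·s⁴·A²] = kg⁻¹·m⁻²·s³·A²
  an electrical conductance:  [electrical conductance] = kg⁻¹·m⁻²·s³·A²
Both are kg⁻¹·m⁻²·s³·A², so they have the same dimensions and can be added.

Yes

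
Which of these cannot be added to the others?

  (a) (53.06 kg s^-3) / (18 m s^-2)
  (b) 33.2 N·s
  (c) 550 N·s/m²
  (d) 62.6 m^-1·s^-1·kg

Dimensions:
  (a) [kg·s⁻³] / [m·s⁻²] = kg·m⁻¹·s⁻¹
  (b) N·s = kg·m·s⁻²·s = kg·m·s⁻¹
  (c) N·s·m⁻² = kg·m·s⁻²·s·m⁻² = kg·m⁻¹·s⁻¹
  (d) kg·m⁻¹·s⁻¹
All reduce to kg·m⁻¹·s⁻¹ except (b), which is kg·m·s⁻¹.

(b)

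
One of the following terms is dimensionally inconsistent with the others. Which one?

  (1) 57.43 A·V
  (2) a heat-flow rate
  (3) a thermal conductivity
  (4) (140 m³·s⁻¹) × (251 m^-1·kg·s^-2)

Expand each in SI base units:
  (1) V·A = J·C⁻¹·A = kg·m²·s⁻³
  (2) [heat-flow rate] = kg·m²·s⁻³
  (3) [thermal conductivity] = kg·m·s⁻³·K⁻¹
  (4) [m³·s⁻¹] · [kg·m⁻¹·s⁻²] = kg·m²·s⁻³
All reduce to kg·m²·s⁻³ except (3), which is kg·m·s⁻³·K⁻¹.

(3)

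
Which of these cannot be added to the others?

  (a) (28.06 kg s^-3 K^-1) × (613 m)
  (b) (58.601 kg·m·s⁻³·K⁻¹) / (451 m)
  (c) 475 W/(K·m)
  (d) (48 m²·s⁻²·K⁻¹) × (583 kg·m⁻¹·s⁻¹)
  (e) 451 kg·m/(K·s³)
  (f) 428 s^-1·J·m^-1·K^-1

Dimensions:
  (a) [kg·s⁻³·K⁻¹] · [m] = kg·m·s⁻³·K⁻¹
  (b) [kg·m·s⁻³·K⁻¹] / [m] = kg·s⁻³·K⁻¹
  (c) W·m⁻¹·K⁻¹ = J·s⁻¹·m⁻¹·K⁻¹ = kg·m·s⁻³·K⁻¹
  (d) [m²·s⁻²·K⁻¹] · [kg·m⁻¹·s⁻¹] = kg·m·s⁻³·K⁻¹
  (e) kg·m·s⁻³·K⁻¹
  (f) J·s⁻¹·m⁻¹·K⁻¹ = N·m·s⁻¹·m⁻¹·K⁻¹ = kg·m·s⁻³·K⁻¹
All reduce to kg·m·s⁻³·K⁻¹ except (b), which is kg·s⁻³·K⁻¹.

(b)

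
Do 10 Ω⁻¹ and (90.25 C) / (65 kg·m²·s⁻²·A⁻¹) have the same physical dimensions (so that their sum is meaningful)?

Yes

In SI base units:
  10 Ω⁻¹:  Ω⁻¹ = (V·A⁻¹)⁻¹ = kg⁻¹·m⁻²·s³·A²
  (90.25 C) / (65 kg·m²·s⁻²·A⁻¹):  [s·A] / [kg·m²·s⁻²·A⁻¹] = kg⁻¹·m⁻²·s³·A²
Both are kg⁻¹·m⁻²·s³·A², so they have the same dimensions and can be added.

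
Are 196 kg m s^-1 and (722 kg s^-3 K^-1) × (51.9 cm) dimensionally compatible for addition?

No

In SI base units:
  196 kg m s^-1:  kg·m·s⁻¹
  (722 kg s^-3 K^-1) × (51.9 cm):  [kg·s⁻³·K⁻¹] · [m] = kg·m·s⁻³·K⁻¹
kg·m·s⁻¹ ≠ kg·m·s⁻³·K⁻¹, so they cannot be added.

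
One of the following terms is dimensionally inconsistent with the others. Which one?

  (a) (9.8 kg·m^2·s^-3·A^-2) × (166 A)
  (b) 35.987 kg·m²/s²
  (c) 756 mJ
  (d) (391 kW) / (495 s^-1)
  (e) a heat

Reduce each to base SI dimensions:
  (a) [kg·m²·s⁻³·A⁻²] · [A] = kg·m²·s⁻³·A⁻¹
  (b) kg·m²·s⁻²
  (c) J = N·m = kg·m²·s⁻²
  (d) [kg·m²·s⁻³] / [s⁻¹] = kg·m²·s⁻²
  (e) [heat] = kg·m²·s⁻²
All reduce to kg·m²·s⁻² except (a), which is kg·m²·s⁻³·A⁻¹.

(a)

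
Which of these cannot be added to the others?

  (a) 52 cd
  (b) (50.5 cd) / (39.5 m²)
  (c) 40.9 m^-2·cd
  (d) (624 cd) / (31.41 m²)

(a)

Dimensions:
  (a) cd
  (b) [cd] / [m²] = m⁻²·cd
  (c) cd·m⁻² = m⁻²·cd
  (d) [cd] / [m²] = m⁻²·cd
All reduce to m⁻²·cd except (a), which is cd.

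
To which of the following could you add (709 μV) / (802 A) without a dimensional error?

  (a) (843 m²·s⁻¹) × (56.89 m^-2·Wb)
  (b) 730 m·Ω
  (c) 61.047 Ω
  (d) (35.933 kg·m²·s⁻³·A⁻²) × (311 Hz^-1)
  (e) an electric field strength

Reference: [kg·m²·s⁻³·A⁻¹] / [A] = kg·m²·s⁻³·A⁻².
Each option:
  (a) [m²·s⁻¹] · [kg·s⁻²·A⁻¹] = kg·m²·s⁻³·A⁻¹
  (b) Ω·m = V·A⁻¹·m = kg·m³·s⁻³·A⁻²
  (c) Ω = V·A⁻¹ = kg·m²·s⁻³·A⁻²  ← same
  (d) [kg·m²·s⁻³·A⁻²] · [s] = kg·m²·s⁻²·A⁻²
  (e) [electric field strength] = kg·m·s⁻³·A⁻¹
Only (c) matches kg·m²·s⁻³·A⁻².

(c)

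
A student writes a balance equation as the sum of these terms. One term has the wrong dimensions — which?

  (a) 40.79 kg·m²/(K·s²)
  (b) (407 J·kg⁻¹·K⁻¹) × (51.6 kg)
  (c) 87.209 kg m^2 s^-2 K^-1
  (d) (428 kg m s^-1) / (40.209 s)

Work out the base dimensions of each:
  (a) kg·m²·s⁻²·K⁻¹
  (b) [m²·s⁻²·K⁻¹] · [kg] = kg·m²·s⁻²·K⁻¹
  (c) kg·m²·s⁻²·K⁻¹
  (d) [kg·m·s⁻¹] / [s] = kg·m·s⁻²
All reduce to kg·m²·s⁻²·K⁻¹ except (d), which is kg·m·s⁻².

(d)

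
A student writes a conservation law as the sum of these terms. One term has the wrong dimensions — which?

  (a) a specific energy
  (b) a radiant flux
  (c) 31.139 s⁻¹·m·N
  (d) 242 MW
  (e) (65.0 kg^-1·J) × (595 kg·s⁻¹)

In SI base units:
  (a) [specific energy] = m²·s⁻²
  (b) [radiant flux] = kg·m²·s⁻³
  (c) N·m·s⁻¹ = kg·m·s⁻²·m·s⁻¹ = kg·m²·s⁻³
  (d) W = J·s⁻¹ = kg·m²·s⁻³
  (e) [m²·s⁻²] · [kg·s⁻¹] = kg·m²·s⁻³
All reduce to kg·m²·s⁻³ except (a), which is m²·s⁻².

(a)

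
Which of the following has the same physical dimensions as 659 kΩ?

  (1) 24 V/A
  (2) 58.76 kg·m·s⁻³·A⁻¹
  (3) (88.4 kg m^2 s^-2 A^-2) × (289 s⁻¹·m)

(1)

Reference: Ω = V·A⁻¹ = kg·m²·s⁻³·A⁻².
Each option:
  (1) V·A⁻¹ = J·C⁻¹·A⁻¹ = kg·m²·s⁻³·A⁻²  ← same
  (2) kg·m·s⁻³·A⁻¹
  (3) [kg·m²·s⁻²·A⁻²] · [m·s⁻¹] = kg·m³·s⁻³·A⁻²
Only (1) matches kg·m²·s⁻³·A⁻².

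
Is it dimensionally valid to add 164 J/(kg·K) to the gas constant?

No

Reduce each to base SI dimensions:
  164 J/(kg·K):  J·kg⁻¹·K⁻¹ = N·m·kg⁻¹·K⁻¹ = m²·s⁻²·K⁻¹
  the gas constant:  [gas constant] = kg·m²·s⁻²·K⁻¹·mol⁻¹
m²·s⁻²·K⁻¹ ≠ kg·m²·s⁻²·K⁻¹·mol⁻¹, so they cannot be added.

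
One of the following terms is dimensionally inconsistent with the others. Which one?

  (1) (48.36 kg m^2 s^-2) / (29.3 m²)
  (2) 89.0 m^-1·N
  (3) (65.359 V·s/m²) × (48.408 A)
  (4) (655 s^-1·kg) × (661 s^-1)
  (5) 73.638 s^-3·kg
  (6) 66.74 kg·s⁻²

In SI base units:
  (1) [kg·m²·s⁻²] / [m²] = kg·s⁻²
  (2) N·m⁻¹ = kg·m·s⁻²·m⁻¹ = kg·s⁻²
  (3) [kg·s⁻²·A⁻¹] · [A] = kg·s⁻²
  (4) [kg·s⁻¹] · [s⁻¹] = kg·s⁻²
  (5) kg·s⁻³
  (6) kg·s⁻²
All reduce to kg·s⁻² except (5), which is kg·s⁻³.

(5)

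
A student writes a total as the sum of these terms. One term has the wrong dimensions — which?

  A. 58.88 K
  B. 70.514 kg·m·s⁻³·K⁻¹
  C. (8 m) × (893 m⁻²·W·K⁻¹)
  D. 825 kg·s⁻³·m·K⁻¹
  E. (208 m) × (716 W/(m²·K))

A.

Work out the base dimensions of each:
  A. K
  B. kg·m·s⁻³·K⁻¹
  C. [m] · [kg·s⁻³·K⁻¹] = kg·m·s⁻³·K⁻¹
  D. kg·m·s⁻³·K⁻¹
  E. [m] · [kg·s⁻³·K⁻¹] = kg·m·s⁻³·K⁻¹
All reduce to kg·m·s⁻³·K⁻¹ except A., which is K.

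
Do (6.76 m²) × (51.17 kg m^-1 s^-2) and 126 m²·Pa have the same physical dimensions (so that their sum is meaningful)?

Expand each in SI base units:
  (6.76 m²) × (51.17 kg m^-1 s^-2):  [m²] · [kg·m⁻¹·s⁻²] = kg·m·s⁻²
  126 m²·Pa:  Pa·m² = N·m⁻²·m² = kg·m·s⁻²
Both are kg·m·s⁻², so they have the same dimensions and can be added.

Yes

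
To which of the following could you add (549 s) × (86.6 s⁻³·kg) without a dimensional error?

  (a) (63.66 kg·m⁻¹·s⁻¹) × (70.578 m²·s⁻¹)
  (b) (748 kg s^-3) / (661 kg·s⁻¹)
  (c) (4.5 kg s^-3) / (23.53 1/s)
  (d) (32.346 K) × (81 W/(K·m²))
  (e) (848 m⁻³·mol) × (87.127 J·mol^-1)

(c)

Reference: [s] · [kg·s⁻³] = kg·s⁻².
Each option:
  (a) [kg·m⁻¹·s⁻¹] · [m²·s⁻¹] = kg·m·s⁻²
  (b) [kg·s⁻³] / [kg·s⁻¹] = s⁻²
  (c) [kg·s⁻³] / [s⁻¹] = kg·s⁻²  ← same
  (d) [K] · [kg·s⁻³·K⁻¹] = kg·s⁻³
  (e) [m⁻³·mol] · [kg·m²·s⁻²·mol⁻¹] = kg·m⁻¹·s⁻²
Only (c) matches kg·s⁻².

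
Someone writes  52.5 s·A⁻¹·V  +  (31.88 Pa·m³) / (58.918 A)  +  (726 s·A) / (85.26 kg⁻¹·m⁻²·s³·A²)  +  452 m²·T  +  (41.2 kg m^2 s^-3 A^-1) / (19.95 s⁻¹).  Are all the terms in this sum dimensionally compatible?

No

Reduce each to base SI dimensions:
  52.5 s·A⁻¹·V:  V·s·A⁻¹ = J·C⁻¹·s·A⁻¹ = kg·m²·s⁻²·A⁻²
  (31.88 Pa·m³) / (58.918 A):  [kg·m²·s⁻²] / [A] = kg·m²·s⁻²·A⁻¹
  (726 s·A) / (85.26 kg⁻¹·m⁻²·s³·A²):  [s·A] / [kg⁻¹·m⁻²·s³·A²] = kg·m²·s⁻²·A⁻¹
  452 m²·T:  T·m² = Wb·m⁻²·m² = kg·m²·s⁻²·A⁻¹
  (41.2 kg m^2 s^-3 A^-1) / (19.95 s⁻¹):  [kg·m²·s⁻³·A⁻¹] / [s⁻¹] = kg·m²·s⁻²·A⁻¹
The terms do not share a single dimension (kg·m²·s⁻²·A⁻² vs kg·m²·s⁻²·A⁻¹).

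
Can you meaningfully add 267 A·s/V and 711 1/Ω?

No

Expand each in SI base units:
  267 A·s/V:  A·s·V⁻¹ = A·s·(J·C⁻¹)⁻¹ = kg⁻¹·m⁻²·s⁴·A²
  711 1/Ω:  Ω⁻¹ = (V·A⁻¹)⁻¹ = kg⁻¹·m⁻²·s³·A²
kg⁻¹·m⁻²·s⁴·A² ≠ kg⁻¹·m⁻²·s³·A², so they cannot be added.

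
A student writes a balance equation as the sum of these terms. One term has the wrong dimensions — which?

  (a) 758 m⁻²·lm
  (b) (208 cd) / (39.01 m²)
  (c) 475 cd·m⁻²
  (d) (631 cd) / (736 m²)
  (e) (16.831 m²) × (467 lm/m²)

(e)

Work out the base dimensions of each:
  (a) lm·m⁻² = cd·m⁻² = m⁻²·cd
  (b) [cd] / [m²] = m⁻²·cd
  (c) cd·m⁻² = m⁻²·cd
  (d) [cd] / [m²] = m⁻²·cd
  (e) [m²] · [m⁻²·cd] = cd
All reduce to m⁻²·cd except (e), which is cd.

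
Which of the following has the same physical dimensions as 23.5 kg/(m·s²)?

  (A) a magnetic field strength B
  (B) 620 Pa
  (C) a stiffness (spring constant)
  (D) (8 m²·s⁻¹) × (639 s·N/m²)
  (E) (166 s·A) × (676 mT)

(B)

Reference: kg·m⁻¹·s⁻².
Each option:
  (A) [magnetic field strength B] = kg·s⁻²·A⁻¹
  (B) Pa = N·m⁻² = kg·m⁻¹·s⁻²  ← same
  (C) [stiffness (spring constant)] = kg·s⁻²
  (D) [m²·s⁻¹] · [kg·m⁻¹·s⁻¹] = kg·m·s⁻²
  (E) [s·A] · [kg·s⁻²·A⁻¹] = kg·s⁻¹
Only (B) matches kg·m⁻¹·s⁻².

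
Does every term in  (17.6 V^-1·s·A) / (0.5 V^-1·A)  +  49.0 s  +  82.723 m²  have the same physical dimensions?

Dimensions:
  (17.6 V^-1·s·A) / (0.5 V^-1·A):  [kg⁻¹·m⁻²·s⁴·A²] / [kg⁻¹·m⁻²·s³·A²] = s
  49.0 s:  s
  82.723 m²:  m²
The terms do not share a single dimension (m² vs s).

No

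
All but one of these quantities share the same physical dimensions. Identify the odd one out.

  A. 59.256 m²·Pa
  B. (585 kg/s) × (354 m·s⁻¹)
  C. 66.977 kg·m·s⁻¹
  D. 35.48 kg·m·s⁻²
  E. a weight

C.

Reduce each to base SI dimensions:
  A. Pa·m² = N·m⁻²·m² = kg·m·s⁻²
  B. [kg·s⁻¹] · [m·s⁻¹] = kg·m·s⁻²
  C. kg·m·s⁻¹
  D. kg·m·s⁻²
  E. [weight] = kg·m·s⁻²
All reduce to kg·m·s⁻² except C., which is kg·m·s⁻¹.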